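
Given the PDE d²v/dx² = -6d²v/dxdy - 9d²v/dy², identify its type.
Rewriting in standard form: d²v/dx² + 6d²v/dxdy + 9d²v/dy² = 0. The second-order coefficients are A = 1, B = 6, C = 9. Since B² - 4AC = 0 = 0, this is a parabolic PDE.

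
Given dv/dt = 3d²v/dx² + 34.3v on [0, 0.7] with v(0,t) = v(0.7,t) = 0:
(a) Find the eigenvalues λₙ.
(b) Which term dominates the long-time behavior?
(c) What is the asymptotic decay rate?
Eigenvalues: λₙ = 3n²π²/0.7² - 34.3.
First three modes:
  n=1: λ₁ = 3π²/0.7² - 34.3 ≈ 26.126
  n=2: λ₂ = 12π²/0.7² - 34.3 ≈ 207.405
  n=3: λ₃ = 27π²/0.7² - 34.3 ≈ 509.535
Since 3π²/0.7² ≈ 60.426 > 34.3, all λₙ > 0.
The n=1 mode decays slowest → dominates as t → ∞.
Asymptotic: v ~ c₁ sin(πx/0.7) e^{-λ₁t} with decay rate λ₁ ≈ 26.126.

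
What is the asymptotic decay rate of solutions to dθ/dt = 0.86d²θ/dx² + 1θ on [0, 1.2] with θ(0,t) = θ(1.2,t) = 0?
Eigenvalues: λₙ = 0.86n²π²/1.2² - 1.
First three modes:
  n=1: λ₁ = 0.86π²/1.2² - 1 ≈ 4.894
  n=2: λ₂ = 3.44π²/1.2² - 1 ≈ 22.577
  n=3: λ₃ = 7.74π²/1.2² - 1 ≈ 52.049
Since 0.86π²/1.2² ≈ 5.894 > 1, all λₙ > 0.
The n=1 mode decays slowest → dominates as t → ∞.
Asymptotic: θ ~ c₁ sin(πx/1.2) e^{-λ₁t} with decay rate λ₁ ≈ 4.894.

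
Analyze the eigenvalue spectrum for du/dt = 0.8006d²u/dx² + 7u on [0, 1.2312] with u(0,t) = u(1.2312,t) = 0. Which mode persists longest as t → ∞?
Eigenvalues: λₙ = 0.8006n²π²/1.2312² - 7.
First three modes:
  n=1: λ₁ = 0.8006π²/1.2312² - 7 ≈ -1.787
  n=2: λ₂ = 3.2024π²/1.2312² - 7 ≈ 13.851
  n=3: λ₃ = 7.2054π²/1.2312² - 7 ≈ 39.914
Since 0.8006π²/1.2312² ≈ 5.213 < 7, λ₁ < 0.
The n=1 mode grows fastest (−λₙ is largest for n=1) → dominates.
Asymptotic: u ~ c₁ sin(πx/1.2312) e^{1.787t} (exponential growth at rate −λ₁ ≈ 1.787).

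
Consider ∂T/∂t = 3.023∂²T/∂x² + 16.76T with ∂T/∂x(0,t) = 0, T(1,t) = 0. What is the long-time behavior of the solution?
As t → ∞, T grows unboundedly. Reaction dominates diffusion (r=16.76 > κπ²/(4L²)≈7.46); solution grows exponentially.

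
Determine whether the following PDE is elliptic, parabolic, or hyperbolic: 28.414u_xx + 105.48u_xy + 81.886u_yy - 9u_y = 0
Coefficients: A = 28.414, B = 105.48, C = 81.886. B² - 4AC = 1819.195184, which is positive, so the equation is hyperbolic.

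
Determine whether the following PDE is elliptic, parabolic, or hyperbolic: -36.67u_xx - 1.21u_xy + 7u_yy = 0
Coefficients: A = -36.67, B = -1.21, C = 7. B² - 4AC = 1028.2241, which is positive, so the equation is hyperbolic.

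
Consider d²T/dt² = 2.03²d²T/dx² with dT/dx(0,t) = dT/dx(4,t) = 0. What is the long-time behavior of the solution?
As t → ∞, T oscillates about a mean that drifts linearly in t (generically unbounded; no decay). There is no damping, so the nonconstant modes persist as standing waves (energy conserved, no decay). But with Neumann conditions at both ends the constant mode has eigenvalue 0: the spatial mean M(t) of T satisfies M'' = 0, so M(t) = M(0) + M'(0)·t. Unless the initial velocity has zero mean (∫T_t(x,0)dx = 0), the solution grows linearly in t (unbounded, though not exponentially); if it does have zero mean, the solution stays bounded and simply oscillates.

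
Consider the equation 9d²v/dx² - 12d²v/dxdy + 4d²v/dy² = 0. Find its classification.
Parabolic. (A = 9, B = -12, C = 4 gives B² - 4AC = 0.)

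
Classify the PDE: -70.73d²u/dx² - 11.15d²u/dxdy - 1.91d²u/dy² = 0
A = -70.73, B = -11.15, C = -1.91. Discriminant B² - 4AC = -416.0547. Since -416.0547 < 0, elliptic.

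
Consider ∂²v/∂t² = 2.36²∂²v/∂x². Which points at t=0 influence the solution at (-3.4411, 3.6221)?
Domain of dependence: [-11.989256, 5.107056]. Signals travel at speed 2.36, so data within |x - -3.4411| ≤ 2.36·3.6221 = 8.548156 can reach the point.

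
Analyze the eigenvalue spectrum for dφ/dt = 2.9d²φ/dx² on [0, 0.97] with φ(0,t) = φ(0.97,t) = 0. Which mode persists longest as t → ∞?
Eigenvalues: λₙ = 2.9n²π²/0.97².
First three modes:
  n=1: λ₁ = 2.9π²/0.97² ≈ 30.42
  n=2: λ₂ = 11.6π²/0.97² ≈ 121.679 (4× faster decay)
  n=3: λ₃ = 26.1π²/0.97² ≈ 273.777 (9× faster decay)
As t → ∞, higher modes decay exponentially faster. The n=1 mode dominates: φ ~ c₁ sin(πx/0.97) e^{-λ₁t}.
Decay rate: λ₁ = 2.9π²/0.97² ≈ 30.42.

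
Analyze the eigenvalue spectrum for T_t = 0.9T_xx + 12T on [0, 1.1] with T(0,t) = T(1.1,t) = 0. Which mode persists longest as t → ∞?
Eigenvalues: λₙ = 0.9n²π²/1.1² - 12.
First three modes:
  n=1: λ₁ = 0.9π²/1.1² - 12 ≈ -4.659
  n=2: λ₂ = 3.6π²/1.1² - 12 ≈ 17.364
  n=3: λ₃ = 8.1π²/1.1² - 12 ≈ 54.069
Since 0.9π²/1.1² ≈ 7.341 < 12, λ₁ < 0.
The n=1 mode grows fastest (−λₙ is largest for n=1) → dominates.
Asymptotic: T ~ c₁ sin(πx/1.1) e^{4.659t} (exponential growth at rate −λ₁ ≈ 4.659).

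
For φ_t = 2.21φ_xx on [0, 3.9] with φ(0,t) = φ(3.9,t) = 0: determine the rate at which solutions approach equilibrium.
Eigenvalues: λₙ = 2.21n²π²/3.9².
First three modes:
  n=1: λ₁ = 2.21π²/3.9² ≈ 1.434
  n=2: λ₂ = 8.84π²/3.9² ≈ 5.736 (4× faster decay)
  n=3: λ₃ = 19.89π²/3.9² ≈ 12.906 (9× faster decay)
As t → ∞, higher modes decay exponentially faster. The n=1 mode dominates: φ ~ c₁ sin(πx/3.9) e^{-λ₁t}.
Decay rate: λ₁ = 2.21π²/3.9² ≈ 1.434.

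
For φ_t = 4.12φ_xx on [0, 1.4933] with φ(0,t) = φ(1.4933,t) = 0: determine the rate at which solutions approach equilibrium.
Eigenvalues: λₙ = 4.12n²π²/1.4933².
First three modes:
  n=1: λ₁ = 4.12π²/1.4933² ≈ 18.235
  n=2: λ₂ = 16.48π²/1.4933² ≈ 72.94 (4× faster decay)
  n=3: λ₃ = 37.08π²/1.4933² ≈ 164.114 (9× faster decay)
As t → ∞, higher modes decay exponentially faster. The n=1 mode dominates: φ ~ c₁ sin(πx/1.4933) e^{-λ₁t}.
Decay rate: λ₁ = 4.12π²/1.4933² ≈ 18.235.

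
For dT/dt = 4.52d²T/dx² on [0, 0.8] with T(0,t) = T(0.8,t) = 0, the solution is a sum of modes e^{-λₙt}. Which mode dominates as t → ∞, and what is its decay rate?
Eigenvalues: λₙ = 4.52n²π²/0.8².
First three modes:
  n=1: λ₁ = 4.52π²/0.8² ≈ 69.704
  n=2: λ₂ = 18.08π²/0.8² ≈ 278.816 (4× faster decay)
  n=3: λ₃ = 40.68π²/0.8² ≈ 627.337 (9× faster decay)
As t → ∞, higher modes decay exponentially faster. The n=1 mode dominates: T ~ c₁ sin(πx/0.8) e^{-λ₁t}.
Decay rate: λ₁ = 4.52π²/0.8² ≈ 69.704.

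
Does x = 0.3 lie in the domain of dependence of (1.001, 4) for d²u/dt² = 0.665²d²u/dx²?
Yes. The domain of dependence is [-1.659, 3.661], and 0.3 ∈ [-1.659, 3.661].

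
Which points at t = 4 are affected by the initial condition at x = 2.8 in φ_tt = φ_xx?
Domain of influence: [-1.2, 6.8]. Data at x = 2.8 spreads outward at speed 1.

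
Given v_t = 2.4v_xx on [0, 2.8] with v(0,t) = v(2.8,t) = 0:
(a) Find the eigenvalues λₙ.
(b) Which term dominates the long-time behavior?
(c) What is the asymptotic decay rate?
Eigenvalues: λₙ = 2.4n²π²/2.8².
First three modes:
  n=1: λ₁ = 2.4π²/2.8² ≈ 3.021
  n=2: λ₂ = 9.6π²/2.8² ≈ 12.085 (4× faster decay)
  n=3: λ₃ = 21.6π²/2.8² ≈ 27.192 (9× faster decay)
As t → ∞, higher modes decay exponentially faster. The n=1 mode dominates: v ~ c₁ sin(πx/2.8) e^{-λ₁t}.
Decay rate: λ₁ = 2.4π²/2.8² ≈ 3.021.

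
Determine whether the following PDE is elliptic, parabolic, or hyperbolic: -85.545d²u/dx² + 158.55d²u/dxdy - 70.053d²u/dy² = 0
Coefficients: A = -85.545, B = 158.55, C = -70.053. B² - 4AC = 1167.36696, which is positive, so the equation is hyperbolic.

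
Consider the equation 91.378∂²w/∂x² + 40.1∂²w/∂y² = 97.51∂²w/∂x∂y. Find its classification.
Rewriting in standard form: 91.378∂²w/∂x² - 97.51∂²w/∂x∂y + 40.1∂²w/∂y² = 0. Elliptic. (A = 91.378, B = -97.51, C = 40.1 gives B² - 4AC = -5148.8311.)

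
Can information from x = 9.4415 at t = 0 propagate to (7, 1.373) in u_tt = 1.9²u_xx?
Yes. The domain of dependence is [4.3913, 9.6087], and 9.4415 ∈ [4.3913, 9.6087].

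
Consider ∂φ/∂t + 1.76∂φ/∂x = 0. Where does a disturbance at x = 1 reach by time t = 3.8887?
At x = 7.844112. The characteristic carries data from (1, 0) to (7.844112, 3.8887).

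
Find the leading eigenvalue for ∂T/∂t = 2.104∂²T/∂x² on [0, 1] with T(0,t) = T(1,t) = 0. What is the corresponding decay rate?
Eigenvalues: λₙ = 2.104n²π².
First three modes:
  n=1: λ₁ = 2.104π² ≈ 20.766
  n=2: λ₂ = 8.416π² ≈ 83.063 (4× faster decay)
  n=3: λ₃ = 18.936π² ≈ 186.891 (9× faster decay)
As t → ∞, higher modes decay exponentially faster. The n=1 mode dominates: T ~ c₁ sin(πx) e^{-λ₁t}.
Decay rate: λ₁ = 2.104π² ≈ 20.766.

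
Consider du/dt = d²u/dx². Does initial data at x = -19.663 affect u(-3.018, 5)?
Yes, for any finite x. The heat equation has infinite propagation speed, so all initial data affects all points at any t > 0.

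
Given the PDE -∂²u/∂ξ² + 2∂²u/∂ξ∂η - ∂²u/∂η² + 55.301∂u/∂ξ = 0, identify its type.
The second-order coefficients are A = -1, B = 2, C = -1. Since B² - 4AC = 0 = 0, this is a parabolic PDE.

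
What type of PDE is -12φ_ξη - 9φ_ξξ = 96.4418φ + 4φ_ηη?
Rewriting in standard form: -9φ_ξξ - 12φ_ξη - 4φ_ηη - 96.4418φ = 0. With A = -9, B = -12, C = -4, the discriminant is 0. This is a parabolic PDE.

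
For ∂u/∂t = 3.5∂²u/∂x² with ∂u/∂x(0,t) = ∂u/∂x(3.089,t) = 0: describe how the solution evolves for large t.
u → constant (steady state). Heat is conserved (no flux at boundaries); solution approaches the spatial average.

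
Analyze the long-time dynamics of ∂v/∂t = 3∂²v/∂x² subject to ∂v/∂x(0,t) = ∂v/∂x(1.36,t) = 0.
Long-time behavior: v → constant (steady state). Heat is conserved (no flux at boundaries); solution approaches the spatial average.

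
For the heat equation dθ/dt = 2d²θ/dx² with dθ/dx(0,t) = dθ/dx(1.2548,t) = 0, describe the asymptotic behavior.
θ → constant (steady state). Heat is conserved (no flux at boundaries); solution approaches the spatial average.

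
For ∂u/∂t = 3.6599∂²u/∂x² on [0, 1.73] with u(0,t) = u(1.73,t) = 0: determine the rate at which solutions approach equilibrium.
Eigenvalues: λₙ = 3.6599n²π²/1.73².
First three modes:
  n=1: λ₁ = 3.6599π²/1.73² ≈ 12.069
  n=2: λ₂ = 14.6396π²/1.73² ≈ 48.277 (4× faster decay)
  n=3: λ₃ = 32.9391π²/1.73² ≈ 108.622 (9× faster decay)
As t → ∞, higher modes decay exponentially faster. The n=1 mode dominates: u ~ c₁ sin(πx/1.73) e^{-λ₁t}.
Decay rate: λ₁ = 3.6599π²/1.73² ≈ 12.069.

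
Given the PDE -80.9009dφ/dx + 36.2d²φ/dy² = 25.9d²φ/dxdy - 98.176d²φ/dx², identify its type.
Rewriting in standard form: 98.176d²φ/dx² - 25.9d²φ/dxdy + 36.2d²φ/dy² - 80.9009dφ/dx = 0. The second-order coefficients are A = 98.176, B = -25.9, C = 36.2. Since B² - 4AC = -13545.0748 < 0, this is an elliptic PDE.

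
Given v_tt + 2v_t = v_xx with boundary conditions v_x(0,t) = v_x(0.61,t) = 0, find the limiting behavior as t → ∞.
v → constant (steady state). Damping (γ=2) dissipates the nonconstant modes; with Neumann BCs the spatial average obeys M''+γM'=0 and tends to a finite limit.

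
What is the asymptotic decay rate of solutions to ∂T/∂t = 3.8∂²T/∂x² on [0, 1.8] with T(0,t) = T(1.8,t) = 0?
Eigenvalues: λₙ = 3.8n²π²/1.8².
First three modes:
  n=1: λ₁ = 3.8π²/1.8² ≈ 11.575
  n=2: λ₂ = 15.2π²/1.8² ≈ 46.302 (4× faster decay)
  n=3: λ₃ = 34.2π²/1.8² ≈ 104.179 (9× faster decay)
As t → ∞, higher modes decay exponentially faster. The n=1 mode dominates: T ~ c₁ sin(πx/1.8) e^{-λ₁t}.
Decay rate: λ₁ = 3.8π²/1.8² ≈ 11.575.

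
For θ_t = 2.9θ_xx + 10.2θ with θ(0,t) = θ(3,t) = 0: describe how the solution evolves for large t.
θ grows unboundedly. Reaction dominates diffusion (r=10.2 > κπ²/L²≈3.18); solution grows exponentially.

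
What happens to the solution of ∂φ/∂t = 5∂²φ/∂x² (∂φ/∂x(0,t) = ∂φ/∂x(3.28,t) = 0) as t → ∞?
φ → constant (steady state). Heat is conserved (no flux at boundaries); solution approaches the spatial average.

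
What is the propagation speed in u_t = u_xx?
Infinite. The heat equation is parabolic, not hyperbolic, so disturbances propagate instantly.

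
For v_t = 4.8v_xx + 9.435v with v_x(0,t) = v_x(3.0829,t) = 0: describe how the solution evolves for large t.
v grows unboundedly. With Neumann BCs the constant mode has diffusion eigenvalue 0, so any r > 0 makes it grow like e^(9.435t); solution grows exponentially.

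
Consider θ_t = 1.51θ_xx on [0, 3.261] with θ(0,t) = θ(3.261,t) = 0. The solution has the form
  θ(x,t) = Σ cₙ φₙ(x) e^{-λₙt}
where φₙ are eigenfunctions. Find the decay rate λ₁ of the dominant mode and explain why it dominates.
Eigenvalues: λₙ = 1.51n²π²/3.261².
First three modes:
  n=1: λ₁ = 1.51π²/3.261² ≈ 1.401
  n=2: λ₂ = 6.04π²/3.261² ≈ 5.606 (4× faster decay)
  n=3: λ₃ = 13.59π²/3.261² ≈ 12.613 (9× faster decay)
As t → ∞, higher modes decay exponentially faster. The n=1 mode dominates: θ ~ c₁ sin(πx/3.261) e^{-λ₁t}.
Decay rate: λ₁ = 1.51π²/3.261² ≈ 1.401.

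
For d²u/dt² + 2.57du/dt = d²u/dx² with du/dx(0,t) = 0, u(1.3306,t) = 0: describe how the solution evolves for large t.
u → 0. Damping (γ=2.57) dissipates energy; oscillations decay exponentially.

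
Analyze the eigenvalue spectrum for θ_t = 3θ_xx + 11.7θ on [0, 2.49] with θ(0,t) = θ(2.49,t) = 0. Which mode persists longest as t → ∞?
Eigenvalues: λₙ = 3n²π²/2.49² - 11.7.
First three modes:
  n=1: λ₁ = 3π²/2.49² - 11.7 ≈ -6.924
  n=2: λ₂ = 12π²/2.49² - 11.7 ≈ 7.402
  n=3: λ₃ = 27π²/2.49² - 11.7 ≈ 31.28
Since 3π²/2.49² ≈ 4.776 < 11.7, λ₁ < 0.
The n=1 mode grows fastest (−λₙ is largest for n=1) → dominates.
Asymptotic: θ ~ c₁ sin(πx/2.49) e^{6.924t} (exponential growth at rate −λ₁ ≈ 6.924).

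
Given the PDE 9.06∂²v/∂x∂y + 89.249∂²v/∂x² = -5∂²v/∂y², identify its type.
Rewriting in standard form: 89.249∂²v/∂x² + 9.06∂²v/∂x∂y + 5∂²v/∂y² = 0. The second-order coefficients are A = 89.249, B = 9.06, C = 5. Since B² - 4AC = -1702.8964 < 0, this is an elliptic PDE.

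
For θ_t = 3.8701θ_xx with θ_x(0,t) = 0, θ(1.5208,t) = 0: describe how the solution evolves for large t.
θ → 0. Heat escapes through the Dirichlet boundary.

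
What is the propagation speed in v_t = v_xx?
Infinite. The heat equation is parabolic, not hyperbolic, so disturbances propagate instantly.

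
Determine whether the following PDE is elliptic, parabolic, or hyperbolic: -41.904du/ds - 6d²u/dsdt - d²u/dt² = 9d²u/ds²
Rewriting in standard form: -9d²u/ds² - 6d²u/dsdt - d²u/dt² - 41.904du/ds = 0. Coefficients: A = -9, B = -6, C = -1. B² - 4AC = 0, which is zero, so the equation is parabolic.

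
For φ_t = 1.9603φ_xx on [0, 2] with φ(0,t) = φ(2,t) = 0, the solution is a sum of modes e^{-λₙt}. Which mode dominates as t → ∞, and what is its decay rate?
Eigenvalues: λₙ = 1.9603n²π²/2².
First three modes:
  n=1: λ₁ = 1.9603π²/2² ≈ 4.837
  n=2: λ₂ = 7.8412π²/2² ≈ 19.347 (4× faster decay)
  n=3: λ₃ = 17.6427π²/2² ≈ 43.532 (9× faster decay)
As t → ∞, higher modes decay exponentially faster. The n=1 mode dominates: φ ~ c₁ sin(πx/2) e^{-λ₁t}.
Decay rate: λ₁ = 1.9603π²/2² ≈ 4.837.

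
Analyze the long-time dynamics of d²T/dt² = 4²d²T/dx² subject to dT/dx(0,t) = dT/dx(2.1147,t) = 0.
Long-time behavior: T oscillates about a mean that drifts linearly in t (generically unbounded; no decay). There is no damping, so the nonconstant modes persist as standing waves (energy conserved, no decay). But with Neumann conditions at both ends the constant mode has eigenvalue 0: the spatial mean M(t) of T satisfies M'' = 0, so M(t) = M(0) + M'(0)·t. Unless the initial velocity has zero mean (∫T_t(x,0)dx = 0), the solution grows linearly in t (unbounded, though not exponentially); if it does have zero mean, the solution stays bounded and simply oscillates.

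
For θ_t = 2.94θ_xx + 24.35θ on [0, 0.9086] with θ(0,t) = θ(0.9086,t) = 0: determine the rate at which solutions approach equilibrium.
Eigenvalues: λₙ = 2.94n²π²/0.9086² - 24.35.
First three modes:
  n=1: λ₁ = 2.94π²/0.9086² - 24.35 ≈ 10.798
  n=2: λ₂ = 11.76π²/0.9086² - 24.35 ≈ 116.242
  n=3: λ₃ = 26.46π²/0.9086² - 24.35 ≈ 291.983
Since 2.94π²/0.9086² ≈ 35.148 > 24.35, all λₙ > 0.
The n=1 mode decays slowest → dominates as t → ∞.
Asymptotic: θ ~ c₁ sin(πx/0.9086) e^{-λ₁t} with decay rate λ₁ ≈ 10.798.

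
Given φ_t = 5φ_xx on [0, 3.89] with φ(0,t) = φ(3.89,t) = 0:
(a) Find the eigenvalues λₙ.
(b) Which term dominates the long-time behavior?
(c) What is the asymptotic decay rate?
Eigenvalues: λₙ = 5n²π²/3.89².
First three modes:
  n=1: λ₁ = 5π²/3.89² ≈ 3.261
  n=2: λ₂ = 20π²/3.89² ≈ 13.045 (4× faster decay)
  n=3: λ₃ = 45π²/3.89² ≈ 29.35 (9× faster decay)
As t → ∞, higher modes decay exponentially faster. The n=1 mode dominates: φ ~ c₁ sin(πx/3.89) e^{-λ₁t}.
Decay rate: λ₁ = 5π²/3.89² ≈ 3.261.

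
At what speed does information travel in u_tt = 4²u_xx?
Speed = 4. Information travels along characteristics x = x₀ ± 4t.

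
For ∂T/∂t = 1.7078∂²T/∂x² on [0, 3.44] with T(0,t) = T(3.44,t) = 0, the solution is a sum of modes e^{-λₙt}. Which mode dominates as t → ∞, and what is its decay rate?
Eigenvalues: λₙ = 1.7078n²π²/3.44².
First three modes:
  n=1: λ₁ = 1.7078π²/3.44² ≈ 1.424
  n=2: λ₂ = 6.8312π²/3.44² ≈ 5.697 (4× faster decay)
  n=3: λ₃ = 15.3702π²/3.44² ≈ 12.819 (9× faster decay)
As t → ∞, higher modes decay exponentially faster. The n=1 mode dominates: T ~ c₁ sin(πx/3.44) e^{-λ₁t}.
Decay rate: λ₁ = 1.7078π²/3.44² ≈ 1.424.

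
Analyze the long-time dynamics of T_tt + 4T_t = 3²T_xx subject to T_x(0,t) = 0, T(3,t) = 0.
Long-time behavior: T → 0. Damping (γ=4) dissipates energy; oscillations decay exponentially.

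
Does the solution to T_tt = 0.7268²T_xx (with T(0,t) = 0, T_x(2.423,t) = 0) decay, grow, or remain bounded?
T oscillates (no decay). Energy is conserved; the solution oscillates indefinitely as standing waves.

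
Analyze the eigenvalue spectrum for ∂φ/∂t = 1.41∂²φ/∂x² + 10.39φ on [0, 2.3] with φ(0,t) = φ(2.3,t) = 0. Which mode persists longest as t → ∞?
Eigenvalues: λₙ = 1.41n²π²/2.3² - 10.39.
First three modes:
  n=1: λ₁ = 1.41π²/2.3² - 10.39 ≈ -7.759
  n=2: λ₂ = 5.64π²/2.3² - 10.39 ≈ 0.133
  n=3: λ₃ = 12.69π²/2.3² - 10.39 ≈ 13.286
Since 1.41π²/2.3² ≈ 2.631 < 10.39, λ₁ < 0.
The n=1 mode grows fastest (−λₙ is largest for n=1) → dominates.
Asymptotic: φ ~ c₁ sin(πx/2.3) e^{7.759t} (exponential growth at rate −λ₁ ≈ 7.759).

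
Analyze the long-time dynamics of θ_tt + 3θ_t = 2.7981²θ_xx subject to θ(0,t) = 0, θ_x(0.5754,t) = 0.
Long-time behavior: θ → 0. Damping (γ=3) dissipates energy; oscillations decay exponentially.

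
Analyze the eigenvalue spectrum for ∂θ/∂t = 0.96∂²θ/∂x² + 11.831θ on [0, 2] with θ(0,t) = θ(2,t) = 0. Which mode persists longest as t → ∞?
Eigenvalues: λₙ = 0.96n²π²/2² - 11.831.
First three modes:
  n=1: λ₁ = 0.96π²/2² - 11.831 ≈ -9.462
  n=2: λ₂ = 3.84π²/2² - 11.831 ≈ -2.356
  n=3: λ₃ = 8.64π²/2² - 11.831 ≈ 9.487
Since 0.96π²/2² ≈ 2.369 < 11.831, λ₁ < 0.
The n=1 mode grows fastest (−λₙ is largest for n=1) → dominates.
Asymptotic: θ ~ c₁ sin(πx/2) e^{9.462t} (exponential growth at rate −λ₁ ≈ 9.462).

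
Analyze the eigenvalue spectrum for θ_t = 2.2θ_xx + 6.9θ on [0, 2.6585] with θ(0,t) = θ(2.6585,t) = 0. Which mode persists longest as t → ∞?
Eigenvalues: λₙ = 2.2n²π²/2.6585² - 6.9.
First three modes:
  n=1: λ₁ = 2.2π²/2.6585² - 6.9 ≈ -3.828
  n=2: λ₂ = 8.8π²/2.6585² - 6.9 ≈ 5.389
  n=3: λ₃ = 19.8π²/2.6585² - 6.9 ≈ 20.75
Since 2.2π²/2.6585² ≈ 3.072 < 6.9, λ₁ < 0.
The n=1 mode grows fastest (−λₙ is largest for n=1) → dominates.
Asymptotic: θ ~ c₁ sin(πx/2.6585) e^{3.828t} (exponential growth at rate −λ₁ ≈ 3.828).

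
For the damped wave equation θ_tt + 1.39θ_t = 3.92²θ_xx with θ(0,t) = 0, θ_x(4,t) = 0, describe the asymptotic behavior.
θ → 0. Damping (γ=1.39) dissipates energy; oscillations decay exponentially.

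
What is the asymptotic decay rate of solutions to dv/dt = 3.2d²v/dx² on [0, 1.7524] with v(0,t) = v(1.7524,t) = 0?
Eigenvalues: λₙ = 3.2n²π²/1.7524².
First three modes:
  n=1: λ₁ = 3.2π²/1.7524² ≈ 10.285
  n=2: λ₂ = 12.8π²/1.7524² ≈ 41.138 (4× faster decay)
  n=3: λ₃ = 28.8π²/1.7524² ≈ 92.561 (9× faster decay)
As t → ∞, higher modes decay exponentially faster. The n=1 mode dominates: v ~ c₁ sin(πx/1.7524) e^{-λ₁t}.
Decay rate: λ₁ = 3.2π²/1.7524² ≈ 10.285.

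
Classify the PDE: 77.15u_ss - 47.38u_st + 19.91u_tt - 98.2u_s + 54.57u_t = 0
A = 77.15, B = -47.38, C = 19.91. Discriminant B² - 4AC = -3899.3616. Since -3899.3616 < 0, elliptic.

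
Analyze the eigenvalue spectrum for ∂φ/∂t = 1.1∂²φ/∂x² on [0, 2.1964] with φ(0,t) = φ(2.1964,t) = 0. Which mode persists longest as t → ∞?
Eigenvalues: λₙ = 1.1n²π²/2.1964².
First three modes:
  n=1: λ₁ = 1.1π²/2.1964² ≈ 2.25
  n=2: λ₂ = 4.4π²/2.1964² ≈ 9.002 (4× faster decay)
  n=3: λ₃ = 9.9π²/2.1964² ≈ 20.254 (9× faster decay)
As t → ∞, higher modes decay exponentially faster. The n=1 mode dominates: φ ~ c₁ sin(πx/2.1964) e^{-λ₁t}.
Decay rate: λ₁ = 1.1π²/2.1964² ≈ 2.25.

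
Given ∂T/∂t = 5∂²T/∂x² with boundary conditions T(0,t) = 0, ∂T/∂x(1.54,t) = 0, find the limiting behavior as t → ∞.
T → 0. Heat escapes through the Dirichlet boundary.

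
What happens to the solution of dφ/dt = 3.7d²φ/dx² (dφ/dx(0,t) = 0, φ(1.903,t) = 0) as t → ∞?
φ → 0. Heat escapes through the Dirichlet boundary.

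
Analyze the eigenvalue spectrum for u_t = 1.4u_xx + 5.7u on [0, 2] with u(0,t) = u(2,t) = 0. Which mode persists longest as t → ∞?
Eigenvalues: λₙ = 1.4n²π²/2² - 5.7.
First three modes:
  n=1: λ₁ = 1.4π²/2² - 5.7 ≈ -2.246
  n=2: λ₂ = 5.6π²/2² - 5.7 ≈ 8.117
  n=3: λ₃ = 12.6π²/2² - 5.7 ≈ 25.389
Since 1.4π²/2² ≈ 3.454 < 5.7, λ₁ < 0.
The n=1 mode grows fastest (−λₙ is largest for n=1) → dominates.
Asymptotic: u ~ c₁ sin(πx/2) e^{2.246t} (exponential growth at rate −λ₁ ≈ 2.246).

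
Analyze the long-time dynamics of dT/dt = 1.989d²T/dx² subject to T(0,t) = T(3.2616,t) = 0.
Long-time behavior: T → 0. Heat diffuses out through both boundaries.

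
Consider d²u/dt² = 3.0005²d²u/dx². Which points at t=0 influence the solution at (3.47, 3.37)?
Domain of dependence: [-6.641685, 13.581685]. Signals travel at speed 3.0005, so data within |x - 3.47| ≤ 3.0005·3.37 = 10.111685 can reach the point.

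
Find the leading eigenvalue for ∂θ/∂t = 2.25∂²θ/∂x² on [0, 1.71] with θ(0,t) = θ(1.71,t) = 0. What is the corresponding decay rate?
Eigenvalues: λₙ = 2.25n²π²/1.71².
First three modes:
  n=1: λ₁ = 2.25π²/1.71² ≈ 7.594
  n=2: λ₂ = 9π²/1.71² ≈ 30.377 (4× faster decay)
  n=3: λ₃ = 20.25π²/1.71² ≈ 68.349 (9× faster decay)
As t → ∞, higher modes decay exponentially faster. The n=1 mode dominates: θ ~ c₁ sin(πx/1.71) e^{-λ₁t}.
Decay rate: λ₁ = 2.25π²/1.71² ≈ 7.594.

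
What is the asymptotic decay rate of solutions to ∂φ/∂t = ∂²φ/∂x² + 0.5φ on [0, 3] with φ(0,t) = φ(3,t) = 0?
Eigenvalues: λₙ = n²π²/3² - 0.5.
First three modes:
  n=1: λ₁ = π²/3² - 0.5 ≈ 0.597
  n=2: λ₂ = 4π²/3² - 0.5 ≈ 3.886
  n=3: λ₃ = 9π²/3² - 0.5 ≈ 9.37
Since π²/3² ≈ 1.097 > 0.5, all λₙ > 0.
The n=1 mode decays slowest → dominates as t → ∞.
Asymptotic: φ ~ c₁ sin(πx/3) e^{-λ₁t} with decay rate λ₁ ≈ 0.597.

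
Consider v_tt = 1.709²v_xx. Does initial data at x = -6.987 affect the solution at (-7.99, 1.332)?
Yes. The domain of dependence is [-10.266388, -5.713612], and -6.987 ∈ [-10.266388, -5.713612].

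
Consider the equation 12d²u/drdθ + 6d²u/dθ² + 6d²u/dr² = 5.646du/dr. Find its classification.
Rewriting in standard form: 6d²u/dr² + 12d²u/drdθ + 6d²u/dθ² - 5.646du/dr = 0. Parabolic. (A = 6, B = 12, C = 6 gives B² - 4AC = 0.)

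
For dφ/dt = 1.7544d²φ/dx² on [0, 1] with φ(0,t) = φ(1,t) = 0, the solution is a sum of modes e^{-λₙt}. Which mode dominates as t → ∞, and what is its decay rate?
Eigenvalues: λₙ = 1.7544n²π².
First three modes:
  n=1: λ₁ = 1.7544π² ≈ 17.315
  n=2: λ₂ = 7.0176π² ≈ 69.261 (4× faster decay)
  n=3: λ₃ = 15.7896π² ≈ 155.837 (9× faster decay)
As t → ∞, higher modes decay exponentially faster. The n=1 mode dominates: φ ~ c₁ sin(πx) e^{-λ₁t}.
Decay rate: λ₁ = 1.7544π² ≈ 17.315.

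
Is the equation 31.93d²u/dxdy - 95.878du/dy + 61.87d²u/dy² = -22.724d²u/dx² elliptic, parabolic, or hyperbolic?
Rewriting in standard form: 22.724d²u/dx² + 31.93d²u/dxdy + 61.87d²u/dy² - 95.878du/dy = 0. Computing B² - 4AC with A = 22.724, B = 31.93, C = 61.87: discriminant = -4604.21062 (negative). Answer: elliptic.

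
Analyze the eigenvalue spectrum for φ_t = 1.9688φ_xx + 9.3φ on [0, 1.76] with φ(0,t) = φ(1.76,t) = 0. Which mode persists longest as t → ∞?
Eigenvalues: λₙ = 1.9688n²π²/1.76² - 9.3.
First three modes:
  n=1: λ₁ = 1.9688π²/1.76² - 9.3 ≈ -3.027
  n=2: λ₂ = 7.8752π²/1.76² - 9.3 ≈ 15.792
  n=3: λ₃ = 17.7192π²/1.76² - 9.3 ≈ 47.157
Since 1.9688π²/1.76² ≈ 6.273 < 9.3, λ₁ < 0.
The n=1 mode grows fastest (−λₙ is largest for n=1) → dominates.
Asymptotic: φ ~ c₁ sin(πx/1.76) e^{3.027t} (exponential growth at rate −λ₁ ≈ 3.027).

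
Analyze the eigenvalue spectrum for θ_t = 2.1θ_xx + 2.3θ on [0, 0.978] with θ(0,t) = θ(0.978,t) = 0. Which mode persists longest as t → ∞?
Eigenvalues: λₙ = 2.1n²π²/0.978² - 2.3.
First three modes:
  n=1: λ₁ = 2.1π²/0.978² - 2.3 ≈ 19.369
  n=2: λ₂ = 8.4π²/0.978² - 2.3 ≈ 84.376
  n=3: λ₃ = 18.9π²/0.978² - 2.3 ≈ 192.722
Since 2.1π²/0.978² ≈ 21.669 > 2.3, all λₙ > 0.
The n=1 mode decays slowest → dominates as t → ∞.
Asymptotic: θ ~ c₁ sin(πx/0.978) e^{-λ₁t} with decay rate λ₁ ≈ 19.369.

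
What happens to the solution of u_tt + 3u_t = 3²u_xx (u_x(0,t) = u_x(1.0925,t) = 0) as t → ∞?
u → constant (steady state). Damping (γ=3) dissipates the nonconstant modes; with Neumann BCs the spatial average obeys M''+γM'=0 and tends to a finite limit.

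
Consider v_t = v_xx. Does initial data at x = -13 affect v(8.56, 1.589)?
Yes, for any finite x. The heat equation has infinite propagation speed, so all initial data affects all points at any t > 0.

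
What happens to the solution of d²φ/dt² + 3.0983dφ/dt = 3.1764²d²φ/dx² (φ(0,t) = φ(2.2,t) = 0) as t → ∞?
φ → 0. Damping (γ=3.0983) dissipates energy; oscillations decay exponentially.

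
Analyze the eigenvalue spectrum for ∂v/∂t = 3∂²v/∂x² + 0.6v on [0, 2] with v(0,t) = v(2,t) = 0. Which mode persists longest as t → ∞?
Eigenvalues: λₙ = 3n²π²/2² - 0.6.
First three modes:
  n=1: λ₁ = 3π²/2² - 0.6 ≈ 6.802
  n=2: λ₂ = 12π²/2² - 0.6 ≈ 29.009
  n=3: λ₃ = 27π²/2² - 0.6 ≈ 66.02
Since 3π²/2² ≈ 7.402 > 0.6, all λₙ > 0.
The n=1 mode decays slowest → dominates as t → ∞.
Asymptotic: v ~ c₁ sin(πx/2) e^{-λ₁t} with decay rate λ₁ ≈ 6.802.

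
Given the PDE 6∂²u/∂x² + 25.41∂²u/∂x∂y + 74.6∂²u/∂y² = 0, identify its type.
The second-order coefficients are A = 6, B = 25.41, C = 74.6. Since B² - 4AC = -1144.7319 < 0, this is an elliptic PDE.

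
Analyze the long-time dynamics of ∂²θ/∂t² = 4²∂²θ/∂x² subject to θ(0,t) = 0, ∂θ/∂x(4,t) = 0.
Long-time behavior: θ oscillates (no decay). Energy is conserved; the solution oscillates indefinitely as standing waves.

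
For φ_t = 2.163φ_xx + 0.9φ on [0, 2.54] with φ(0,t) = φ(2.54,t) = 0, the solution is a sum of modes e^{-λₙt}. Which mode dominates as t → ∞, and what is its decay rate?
Eigenvalues: λₙ = 2.163n²π²/2.54² - 0.9.
First three modes:
  n=1: λ₁ = 2.163π²/2.54² - 0.9 ≈ 2.409
  n=2: λ₂ = 8.652π²/2.54² - 0.9 ≈ 12.336
  n=3: λ₃ = 19.467π²/2.54² - 0.9 ≈ 28.88
Since 2.163π²/2.54² ≈ 3.309 > 0.9, all λₙ > 0.
The n=1 mode decays slowest → dominates as t → ∞.
Asymptotic: φ ~ c₁ sin(πx/2.54) e^{-λ₁t} with decay rate λ₁ ≈ 2.409.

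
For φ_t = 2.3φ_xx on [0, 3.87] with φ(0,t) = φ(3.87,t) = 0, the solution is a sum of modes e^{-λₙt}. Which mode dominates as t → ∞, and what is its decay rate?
Eigenvalues: λₙ = 2.3n²π²/3.87².
First three modes:
  n=1: λ₁ = 2.3π²/3.87² ≈ 1.516
  n=2: λ₂ = 9.2π²/3.87² ≈ 6.063 (4× faster decay)
  n=3: λ₃ = 20.7π²/3.87² ≈ 13.641 (9× faster decay)
As t → ∞, higher modes decay exponentially faster. The n=1 mode dominates: φ ~ c₁ sin(πx/3.87) e^{-λ₁t}.
Decay rate: λ₁ = 2.3π²/3.87² ≈ 1.516.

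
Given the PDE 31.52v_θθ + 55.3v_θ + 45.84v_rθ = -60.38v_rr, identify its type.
Rewriting in standard form: 60.38v_rr + 45.84v_rθ + 31.52v_θθ + 55.3v_θ = 0. The second-order coefficients are A = 60.38, B = 45.84, C = 31.52. Since B² - 4AC = -5511.4048 < 0, this is an elliptic PDE.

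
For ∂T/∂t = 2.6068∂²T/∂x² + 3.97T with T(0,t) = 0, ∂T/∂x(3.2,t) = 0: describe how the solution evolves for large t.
T grows unboundedly. Reaction dominates diffusion (r=3.97 > κπ²/(4L²)≈0.63); solution grows exponentially.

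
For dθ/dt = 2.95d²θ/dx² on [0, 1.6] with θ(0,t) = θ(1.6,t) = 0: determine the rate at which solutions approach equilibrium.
Eigenvalues: λₙ = 2.95n²π²/1.6².
First three modes:
  n=1: λ₁ = 2.95π²/1.6² ≈ 11.373
  n=2: λ₂ = 11.8π²/1.6² ≈ 45.493 (4× faster decay)
  n=3: λ₃ = 26.55π²/1.6² ≈ 102.359 (9× faster decay)
As t → ∞, higher modes decay exponentially faster. The n=1 mode dominates: θ ~ c₁ sin(πx/1.6) e^{-λ₁t}.
Decay rate: λ₁ = 2.95π²/1.6² ≈ 11.373.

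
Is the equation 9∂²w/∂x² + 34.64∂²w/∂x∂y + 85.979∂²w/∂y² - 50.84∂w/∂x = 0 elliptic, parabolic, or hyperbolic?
Computing B² - 4AC with A = 9, B = 34.64, C = 85.979: discriminant = -1895.3144 (negative). Answer: elliptic.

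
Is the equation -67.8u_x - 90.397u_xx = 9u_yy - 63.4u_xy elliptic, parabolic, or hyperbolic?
Rewriting in standard form: -90.397u_xx + 63.4u_xy - 9u_yy - 67.8u_x = 0. Computing B² - 4AC with A = -90.397, B = 63.4, C = -9: discriminant = 765.268 (positive). Answer: hyperbolic.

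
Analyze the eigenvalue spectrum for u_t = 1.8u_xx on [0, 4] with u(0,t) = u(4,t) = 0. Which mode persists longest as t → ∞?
Eigenvalues: λₙ = 1.8n²π²/4².
First three modes:
  n=1: λ₁ = 1.8π²/4² ≈ 1.11
  n=2: λ₂ = 7.2π²/4² ≈ 4.441 (4× faster decay)
  n=3: λ₃ = 16.2π²/4² ≈ 9.993 (9× faster decay)
As t → ∞, higher modes decay exponentially faster. The n=1 mode dominates: u ~ c₁ sin(πx/4) e^{-λ₁t}.
Decay rate: λ₁ = 1.8π²/4² ≈ 1.11.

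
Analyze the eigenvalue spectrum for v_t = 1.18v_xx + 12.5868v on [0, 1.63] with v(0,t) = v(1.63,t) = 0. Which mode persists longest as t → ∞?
Eigenvalues: λₙ = 1.18n²π²/1.63² - 12.5868.
First three modes:
  n=1: λ₁ = 1.18π²/1.63² - 12.5868 ≈ -8.203
  n=2: λ₂ = 4.72π²/1.63² - 12.5868 ≈ 4.947
  n=3: λ₃ = 10.62π²/1.63² - 12.5868 ≈ 26.863
Since 1.18π²/1.63² ≈ 4.383 < 12.5868, λ₁ < 0.
The n=1 mode grows fastest (−λₙ is largest for n=1) → dominates.
Asymptotic: v ~ c₁ sin(πx/1.63) e^{8.203t} (exponential growth at rate −λ₁ ≈ 8.203).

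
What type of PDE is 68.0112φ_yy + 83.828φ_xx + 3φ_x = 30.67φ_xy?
Rewriting in standard form: 83.828φ_xx - 30.67φ_xy + 68.0112φ_yy + 3φ_x = 0. With A = 83.828, B = -30.67, C = 68.0112, the discriminant is -21864.3225944. This is an elliptic PDE.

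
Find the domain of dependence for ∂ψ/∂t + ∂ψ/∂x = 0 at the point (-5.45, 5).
A single point: x = -10.45. The characteristic through (-5.45, 5) is x - 1t = const, so x = -5.45 - 1·5 = -10.45.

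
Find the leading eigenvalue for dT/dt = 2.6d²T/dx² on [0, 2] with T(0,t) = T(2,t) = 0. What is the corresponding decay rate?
Eigenvalues: λₙ = 2.6n²π²/2².
First three modes:
  n=1: λ₁ = 2.6π²/2² ≈ 6.415
  n=2: λ₂ = 10.4π²/2² ≈ 25.661 (4× faster decay)
  n=3: λ₃ = 23.4π²/2² ≈ 57.737 (9× faster decay)
As t → ∞, higher modes decay exponentially faster. The n=1 mode dominates: T ~ c₁ sin(πx/2) e^{-λ₁t}.
Decay rate: λ₁ = 2.6π²/2² ≈ 6.415.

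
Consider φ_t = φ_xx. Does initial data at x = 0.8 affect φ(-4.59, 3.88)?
Yes, for any finite x. The heat equation has infinite propagation speed, so all initial data affects all points at any t > 0.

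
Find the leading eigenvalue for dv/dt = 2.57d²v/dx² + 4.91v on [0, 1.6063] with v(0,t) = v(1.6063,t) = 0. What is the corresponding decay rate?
Eigenvalues: λₙ = 2.57n²π²/1.6063² - 4.91.
First three modes:
  n=1: λ₁ = 2.57π²/1.6063² - 4.91 ≈ 4.921
  n=2: λ₂ = 10.28π²/1.6063² - 4.91 ≈ 34.412
  n=3: λ₃ = 23.13π²/1.6063² - 4.91 ≈ 83.565
Since 2.57π²/1.6063² ≈ 9.831 > 4.91, all λₙ > 0.
The n=1 mode decays slowest → dominates as t → ∞.
Asymptotic: v ~ c₁ sin(πx/1.6063) e^{-λ₁t} with decay rate λ₁ ≈ 4.921.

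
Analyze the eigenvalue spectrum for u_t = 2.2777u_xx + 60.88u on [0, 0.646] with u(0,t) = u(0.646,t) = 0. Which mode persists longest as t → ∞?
Eigenvalues: λₙ = 2.2777n²π²/0.646² - 60.88.
First three modes:
  n=1: λ₁ = 2.2777π²/0.646² - 60.88 ≈ -7.012
  n=2: λ₂ = 9.1108π²/0.646² - 60.88 ≈ 154.592
  n=3: λ₃ = 20.4993π²/0.646² - 60.88 ≈ 423.932
Since 2.2777π²/0.646² ≈ 53.868 < 60.88, λ₁ < 0.
The n=1 mode grows fastest (−λₙ is largest for n=1) → dominates.
Asymptotic: u ~ c₁ sin(πx/0.646) e^{7.012t} (exponential growth at rate −λ₁ ≈ 7.012).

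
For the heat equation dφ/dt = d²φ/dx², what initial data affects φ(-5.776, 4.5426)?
The entire real line. The heat equation has infinite propagation speed: any initial disturbance instantly affects all points (though exponentially small far away).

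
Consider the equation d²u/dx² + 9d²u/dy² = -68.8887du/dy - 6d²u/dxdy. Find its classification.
Rewriting in standard form: d²u/dx² + 6d²u/dxdy + 9d²u/dy² + 68.8887du/dy = 0. Parabolic. (A = 1, B = 6, C = 9 gives B² - 4AC = 0.)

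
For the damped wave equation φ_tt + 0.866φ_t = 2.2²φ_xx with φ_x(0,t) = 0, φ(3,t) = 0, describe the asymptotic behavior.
φ → 0. Damping (γ=0.866) dissipates energy; oscillations decay exponentially.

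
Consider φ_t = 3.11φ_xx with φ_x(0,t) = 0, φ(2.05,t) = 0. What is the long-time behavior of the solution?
As t → ∞, φ → 0. Heat escapes through the Dirichlet boundary.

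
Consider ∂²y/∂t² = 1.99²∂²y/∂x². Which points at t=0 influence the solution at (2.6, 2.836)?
Domain of dependence: [-3.04364, 8.24364]. Signals travel at speed 1.99, so data within |x - 2.6| ≤ 1.99·2.836 = 5.64364 can reach the point.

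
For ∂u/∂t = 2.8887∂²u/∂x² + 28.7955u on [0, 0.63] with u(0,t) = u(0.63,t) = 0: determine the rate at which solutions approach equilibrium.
Eigenvalues: λₙ = 2.8887n²π²/0.63² - 28.7955.
First three modes:
  n=1: λ₁ = 2.8887π²/0.63² - 28.7955 ≈ 43.037
  n=2: λ₂ = 11.5548π²/0.63² - 28.7955 ≈ 258.535
  n=3: λ₃ = 25.9983π²/0.63² - 28.7955 ≈ 617.697
Since 2.8887π²/0.63² ≈ 71.833 > 28.7955, all λₙ > 0.
The n=1 mode decays slowest → dominates as t → ∞.
Asymptotic: u ~ c₁ sin(πx/0.63) e^{-λ₁t} with decay rate λ₁ ≈ 43.037.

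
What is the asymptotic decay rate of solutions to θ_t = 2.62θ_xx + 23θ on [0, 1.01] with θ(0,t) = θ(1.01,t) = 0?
Eigenvalues: λₙ = 2.62n²π²/1.01² - 23.
First three modes:
  n=1: λ₁ = 2.62π²/1.01² - 23 ≈ 2.349
  n=2: λ₂ = 10.48π²/1.01² - 23 ≈ 78.395
  n=3: λ₃ = 23.58π²/1.01² - 23 ≈ 205.14
Since 2.62π²/1.01² ≈ 25.349 > 23, all λₙ > 0.
The n=1 mode decays slowest → dominates as t → ∞.
Asymptotic: θ ~ c₁ sin(πx/1.01) e^{-λ₁t} with decay rate λ₁ ≈ 2.349.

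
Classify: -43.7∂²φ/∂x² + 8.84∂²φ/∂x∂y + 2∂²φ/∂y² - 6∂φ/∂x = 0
Hyperbolic (discriminant = 427.7456).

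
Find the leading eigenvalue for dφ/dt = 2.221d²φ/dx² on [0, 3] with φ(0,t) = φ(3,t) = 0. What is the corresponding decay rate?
Eigenvalues: λₙ = 2.221n²π²/3².
First three modes:
  n=1: λ₁ = 2.221π²/3² ≈ 2.436
  n=2: λ₂ = 8.884π²/3² ≈ 9.742 (4× faster decay)
  n=3: λ₃ = 19.989π²/3² ≈ 21.92 (9× faster decay)
As t → ∞, higher modes decay exponentially faster. The n=1 mode dominates: φ ~ c₁ sin(πx/3) e^{-λ₁t}.
Decay rate: λ₁ = 2.221π²/3² ≈ 2.436.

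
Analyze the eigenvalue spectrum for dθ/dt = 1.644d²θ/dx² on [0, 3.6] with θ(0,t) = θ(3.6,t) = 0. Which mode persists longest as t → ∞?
Eigenvalues: λₙ = 1.644n²π²/3.6².
First three modes:
  n=1: λ₁ = 1.644π²/3.6² ≈ 1.252
  n=2: λ₂ = 6.576π²/3.6² ≈ 5.008 (4× faster decay)
  n=3: λ₃ = 14.796π²/3.6² ≈ 11.268 (9× faster decay)
As t → ∞, higher modes decay exponentially faster. The n=1 mode dominates: θ ~ c₁ sin(πx/3.6) e^{-λ₁t}.
Decay rate: λ₁ = 1.644π²/3.6² ≈ 1.252.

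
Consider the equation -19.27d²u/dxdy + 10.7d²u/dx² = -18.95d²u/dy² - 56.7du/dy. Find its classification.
Rewriting in standard form: 10.7d²u/dx² - 19.27d²u/dxdy + 18.95d²u/dy² + 56.7du/dy = 0. Elliptic. (A = 10.7, B = -19.27, C = 18.95 gives B² - 4AC = -439.7271.)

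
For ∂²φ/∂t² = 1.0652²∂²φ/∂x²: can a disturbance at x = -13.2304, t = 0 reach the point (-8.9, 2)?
No. The domain of dependence is [-11.0304, -6.7696], and -13.2304 is outside this interval.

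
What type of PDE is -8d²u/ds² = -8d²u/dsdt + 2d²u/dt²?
Rewriting in standard form: -8d²u/ds² + 8d²u/dsdt - 2d²u/dt² = 0. With A = -8, B = 8, C = -2, the discriminant is 0. This is a parabolic PDE.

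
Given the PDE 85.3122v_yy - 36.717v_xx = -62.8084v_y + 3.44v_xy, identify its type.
Rewriting in standard form: -36.717v_xx - 3.44v_xy + 85.3122v_yy + 62.8084v_y = 0. The second-order coefficients are A = -36.717, B = -3.44, C = 85.3122. Since B² - 4AC = 12541.4657896 > 0, this is a hyperbolic PDE.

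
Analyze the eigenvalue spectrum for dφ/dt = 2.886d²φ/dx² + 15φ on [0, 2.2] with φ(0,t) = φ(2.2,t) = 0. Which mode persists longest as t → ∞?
Eigenvalues: λₙ = 2.886n²π²/2.2² - 15.
First three modes:
  n=1: λ₁ = 2.886π²/2.2² - 15 ≈ -9.115
  n=2: λ₂ = 11.544π²/2.2² - 15 ≈ 8.54
  n=3: λ₃ = 25.974π²/2.2² - 15 ≈ 37.966
Since 2.886π²/2.2² ≈ 5.885 < 15, λ₁ < 0.
The n=1 mode grows fastest (−λₙ is largest for n=1) → dominates.
Asymptotic: φ ~ c₁ sin(πx/2.2) e^{9.115t} (exponential growth at rate −λ₁ ≈ 9.115).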